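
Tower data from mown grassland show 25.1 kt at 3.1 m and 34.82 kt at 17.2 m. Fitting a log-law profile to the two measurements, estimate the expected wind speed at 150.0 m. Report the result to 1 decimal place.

Log law: V ∝ ln(z/z₀). From the pair, with r = V₁/V₂ = 0.72085,
ln z₀ = (ln z₁ − r·ln z₂)/(1 − r) = (1.1314 − 0.72085×2.8449)/0.27915 = -3.2934 → z₀ = 0.03713 m
V₃ = V₁ · ln(z₃/z₀)/ln(z₁/z₀) = 25.1 × 8.3040/4.4248 = 47.1052 kt

47.1 kt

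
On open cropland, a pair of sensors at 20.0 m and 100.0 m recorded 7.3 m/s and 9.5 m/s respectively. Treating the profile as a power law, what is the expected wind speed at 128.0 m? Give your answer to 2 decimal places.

First find α: α = ln(V₂/V₁)/ln(z₂/z₁) = ln(9.5/7.3)/ln(100.0/20.0) = 0.26342/1.60944 = 0.1637
Extrapolate from 100.0 m to 128.0 m: V₃ = 9.5 × (128.0/100.0)^0.1637 = 9.5 × 1.0412 = 9.8917 m/s

9.89 m/s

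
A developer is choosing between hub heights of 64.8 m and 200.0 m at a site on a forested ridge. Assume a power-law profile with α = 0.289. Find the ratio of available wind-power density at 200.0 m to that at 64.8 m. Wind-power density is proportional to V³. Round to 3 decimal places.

Speed ratio: V_B/V_A = (z_B/z_A)^α = (200.0/64.8)^0.289 = (3.0864)^0.289 = 1.38501
Power-density ratio: P_B/P_A = (V_B/V_A)³ = (1.38501)³ = 2.65679

2.657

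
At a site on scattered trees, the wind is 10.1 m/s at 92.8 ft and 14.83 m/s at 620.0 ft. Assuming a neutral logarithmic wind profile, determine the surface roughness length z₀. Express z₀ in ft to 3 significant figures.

Log law: V(z) ∝ ln(z/z₀). With r = V₁/V₂ = 10.1/14.83 = 0.68105,
r · ln(z₂/z₀) = ln(z₁/z₀) ⇒ ln z₀ = (ln z₁ − r·ln z₂)/(1 − r)
ln z₀ = (4.53045 − 0.68105×6.42972) / 0.31895 = 0.4749
z₀ = exp(0.4749) = 1.608 ft

z₀ ≈ 1.61 ft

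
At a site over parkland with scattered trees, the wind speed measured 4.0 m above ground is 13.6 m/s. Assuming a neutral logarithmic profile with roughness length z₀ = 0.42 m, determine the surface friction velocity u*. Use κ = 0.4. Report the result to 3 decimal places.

Log law: V(z) = (u*/κ) · ln(z/z₀) ⇒ u* = κ · V / ln(z/z₀)
u* = 0.4 × 13.6 / ln(4.0/0.42) = 0.4 × 13.6 / 2.2538
   = 5.4400 / 2.2538 = 2.4137 m/s

u* ≈ 2.414 m/s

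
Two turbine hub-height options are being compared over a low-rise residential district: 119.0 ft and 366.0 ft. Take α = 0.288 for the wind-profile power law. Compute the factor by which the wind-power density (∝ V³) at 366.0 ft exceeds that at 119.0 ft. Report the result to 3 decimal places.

Speed ratio: V_B/V_A = (z_B/z_A)^α = (366.0/119.0)^0.288 = (3.0756)^0.288 = 1.38205
Power-density ratio: P_B/P_A = (V_B/V_A)³ = (1.38205)³ = 2.63982

2.640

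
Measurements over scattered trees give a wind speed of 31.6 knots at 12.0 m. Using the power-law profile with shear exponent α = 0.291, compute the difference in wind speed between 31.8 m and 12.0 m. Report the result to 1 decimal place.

10.4 knots

Power law: V₂ = V₁ · (z₂/z₁)^α = 31.6 × (2.6500)^0.291 = 41.9616 knots
ΔV = 41.9616 − 31.6 = 10.3616 knots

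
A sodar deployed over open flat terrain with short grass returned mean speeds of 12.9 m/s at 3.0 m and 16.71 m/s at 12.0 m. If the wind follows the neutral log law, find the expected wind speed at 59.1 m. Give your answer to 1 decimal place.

Log law: V ∝ ln(z/z₀). From the pair, with r = V₁/V₂ = 0.77199,
ln z₀ = (ln z₁ − r·ln z₂)/(1 − r) = (1.0986 − 0.77199×2.4849)/0.22801 = -3.5951 → z₀ = 0.02746 m
V₃ = V₁ · ln(z₃/z₀)/ln(z₁/z₀) = 12.9 × 7.6744/4.6938 = 21.0917 m/s

21.1 m/s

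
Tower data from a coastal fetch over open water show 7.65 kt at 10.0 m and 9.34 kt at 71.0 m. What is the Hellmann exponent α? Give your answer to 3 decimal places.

Power law: V₂/V₁ = (z₂/z₁)^α ⇒ α = ln(V₂/V₁) / ln(z₂/z₁)
α = ln(9.34/7.65) / ln(71.0/10.0) = ln(1.2209) / ln(7.1000)
  = 0.19960 / 1.96009 = 0.10183

α ≈ 0.102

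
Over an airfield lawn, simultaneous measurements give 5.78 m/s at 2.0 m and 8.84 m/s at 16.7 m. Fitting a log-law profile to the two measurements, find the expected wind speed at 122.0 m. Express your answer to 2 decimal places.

11.71 m/s

Log law: V ∝ ln(z/z₀). From the pair, with r = V₁/V₂ = 0.65385,
ln z₀ = (ln z₁ − r·ln z₂)/(1 − r) = (0.6931 − 0.65385×2.8154)/0.34615 = -3.3156 → z₀ = 0.03631 m
V₃ = V₁ · ln(z₃/z₀)/ln(z₁/z₀) = 5.78 × 8.1196/4.0087 = 11.7073 m/s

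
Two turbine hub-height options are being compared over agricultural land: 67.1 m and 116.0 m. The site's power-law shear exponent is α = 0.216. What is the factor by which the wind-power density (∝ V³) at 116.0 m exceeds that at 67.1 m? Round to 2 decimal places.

1.43

Speed ratio: V_B/V_A = (z_B/z_A)^α = (116.0/67.1)^0.216 = (1.7288)^0.216 = 1.12551
Power-density ratio: P_B/P_A = (V_B/V_A)³ = (1.12551)³ = 1.42578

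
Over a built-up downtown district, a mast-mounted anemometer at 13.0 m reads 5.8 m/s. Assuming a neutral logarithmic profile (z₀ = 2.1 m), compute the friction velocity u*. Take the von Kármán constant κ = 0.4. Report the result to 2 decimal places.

u* ≈ 1.27 m/s

Log law: V(z) = (u*/κ) · ln(z/z₀) ⇒ u* = κ · V / ln(z/z₀)
u* = 0.4 × 5.8 / ln(13.0/2.1) = 0.4 × 5.8 / 1.8230
   = 2.3200 / 1.8230 = 1.2726 m/s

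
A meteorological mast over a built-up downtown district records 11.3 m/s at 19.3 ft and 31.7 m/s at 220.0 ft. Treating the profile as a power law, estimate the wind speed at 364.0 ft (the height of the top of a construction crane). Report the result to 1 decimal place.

First find α: α = ln(V₂/V₁)/ln(z₂/z₁) = ln(31.7/11.3)/ln(220.0/19.3) = 1.03151/2.43352 = 0.4239
Extrapolate from 220.0 ft to 364.0 ft: V₃ = 31.7 × (364.0/220.0)^0.4239 = 31.7 × 1.2379 = 39.2421 m/s

39.2 m/s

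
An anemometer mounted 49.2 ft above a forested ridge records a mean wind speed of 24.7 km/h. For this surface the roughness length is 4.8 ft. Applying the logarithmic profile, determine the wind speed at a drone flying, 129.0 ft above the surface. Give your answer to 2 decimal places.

34.93 km/h

Log law: V(z) ∝ ln(z/z₀), so V₂/V₁ = ln(z₂/z₀) / ln(z₁/z₀).
ln(129.0/4.8) = 3.2912, ln(49.2/4.8) = 2.3273
V₂ = 24.7 × 3.2912/2.3273 = 24.7 × 1.4142 = 34.9303 km/h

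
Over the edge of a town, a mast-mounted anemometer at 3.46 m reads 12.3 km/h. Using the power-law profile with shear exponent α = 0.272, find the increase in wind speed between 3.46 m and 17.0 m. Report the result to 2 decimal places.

Power law: V₂ = V₁ · (z₂/z₁)^α = 12.3 × (4.9133)^0.272 = 18.9652 km/h
ΔV = 18.9652 − 12.3 = 6.6652 km/h

6.67 km/h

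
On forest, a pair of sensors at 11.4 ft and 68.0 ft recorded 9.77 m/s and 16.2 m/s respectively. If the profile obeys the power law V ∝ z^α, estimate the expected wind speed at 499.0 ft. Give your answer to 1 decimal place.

28.5 m/s

First find α: α = ln(V₂/V₁)/ln(z₂/z₁) = ln(16.2/9.77)/ln(68.0/11.4) = 0.50569/1.78589 = 0.2832
Extrapolate from 68.0 ft to 499.0 ft: V₃ = 16.2 × (499.0/68.0)^0.2832 = 16.2 × 1.7583 = 28.4850 m/s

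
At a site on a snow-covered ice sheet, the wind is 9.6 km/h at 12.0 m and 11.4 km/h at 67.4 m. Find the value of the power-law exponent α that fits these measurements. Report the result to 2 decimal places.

α ≈ 0.10

Power law: V₂/V₁ = (z₂/z₁)^α ⇒ α = ln(V₂/V₁) / ln(z₂/z₁)
α = ln(11.4/9.6) / ln(67.4/12.0) = ln(1.1875) / ln(5.6167)
  = 0.17185 / 1.72574 = 0.09958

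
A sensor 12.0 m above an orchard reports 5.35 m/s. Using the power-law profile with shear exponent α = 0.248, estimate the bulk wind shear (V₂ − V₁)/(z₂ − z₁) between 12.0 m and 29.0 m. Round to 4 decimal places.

0.0770 m/s/m

Power law: V₂ = V₁ · (z₂/z₁)^α = 5.35 × (2.4167)^0.248 = 6.6587 m/s
ΔV/Δz = (6.6587 − 5.35)/(29.0 − 12.0) = 1.3087/17.0000 = 0.07698 m/s/m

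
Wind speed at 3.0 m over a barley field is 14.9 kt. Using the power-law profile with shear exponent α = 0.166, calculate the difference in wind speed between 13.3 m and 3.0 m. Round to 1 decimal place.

Power law: V₂ = V₁ · (z₂/z₁)^α = 14.9 × (4.4333)^0.166 = 19.0785 kt
ΔV = 19.0785 − 14.9 = 4.1785 kt

4.2 kt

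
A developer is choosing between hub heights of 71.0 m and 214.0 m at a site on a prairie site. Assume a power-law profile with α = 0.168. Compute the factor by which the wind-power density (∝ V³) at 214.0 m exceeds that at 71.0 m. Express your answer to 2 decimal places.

Speed ratio: V_B/V_A = (z_B/z_A)^α = (214.0/71.0)^0.168 = (3.0141)^0.168 = 1.20364
Power-density ratio: P_B/P_A = (V_B/V_A)³ = (1.20364)³ = 1.74379

1.74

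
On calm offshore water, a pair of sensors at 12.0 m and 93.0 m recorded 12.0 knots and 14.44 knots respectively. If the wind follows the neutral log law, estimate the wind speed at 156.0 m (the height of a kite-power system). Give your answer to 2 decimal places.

15.06 knots

Log law: V ∝ ln(z/z₀). From the pair, with r = V₁/V₂ = 0.83102,
ln z₀ = (ln z₁ − r·ln z₂)/(1 − r) = (2.4849 − 0.83102×4.5326)/0.16898 = -7.5857 → z₀ = 0.0005077 m
V₃ = V₁ · ln(z₃/z₀)/ln(z₁/z₀) = 12.0 × 12.6356/10.0706 = 15.0564 knots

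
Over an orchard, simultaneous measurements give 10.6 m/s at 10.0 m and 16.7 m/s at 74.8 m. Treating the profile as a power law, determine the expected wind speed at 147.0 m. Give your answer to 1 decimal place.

First find α: α = ln(V₂/V₁)/ln(z₂/z₁) = ln(16.7/10.6)/ln(74.8/10.0) = 0.45455/2.01223 = 0.2259
Extrapolate from 74.8 m to 147.0 m: V₃ = 16.7 × (147.0/74.8)^0.2259 = 16.7 × 1.1649 = 19.4535 m/s

19.5 m/s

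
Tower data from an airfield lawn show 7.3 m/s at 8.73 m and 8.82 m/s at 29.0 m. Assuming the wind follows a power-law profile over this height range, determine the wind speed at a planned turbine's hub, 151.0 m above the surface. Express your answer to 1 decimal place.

First find α: α = ln(V₂/V₁)/ln(z₂/z₁) = ln(8.82/7.3)/ln(29.0/8.73) = 0.18915/1.20053 = 0.1576
Extrapolate from 29.0 m to 151.0 m: V₃ = 8.82 × (151.0/29.0)^0.1576 = 8.82 × 1.2969 = 11.4385 m/s

11.4 m/s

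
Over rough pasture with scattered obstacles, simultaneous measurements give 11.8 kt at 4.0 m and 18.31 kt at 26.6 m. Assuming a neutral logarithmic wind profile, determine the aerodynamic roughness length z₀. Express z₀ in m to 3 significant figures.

z₀ ≈ 0.129 m

Log law: V(z) ∝ ln(z/z₀). With r = V₁/V₂ = 11.8/18.31 = 0.64446,
r · ln(z₂/z₀) = ln(z₁/z₀) ⇒ ln z₀ = (ln z₁ − r·ln z₂)/(1 − r)
ln z₀ = (1.38629 − 0.64446×3.28091) / 0.35554 = -2.0479
z₀ = exp(-2.0479) = 0.1290 m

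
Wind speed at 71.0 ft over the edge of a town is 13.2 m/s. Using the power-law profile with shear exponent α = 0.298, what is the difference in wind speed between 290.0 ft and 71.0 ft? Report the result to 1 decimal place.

Power law: V₂ = V₁ · (z₂/z₁)^α = 13.2 × (4.0845)^0.298 = 20.0768 m/s
ΔV = 20.0768 − 13.2 = 6.8768 m/s

6.9 m/s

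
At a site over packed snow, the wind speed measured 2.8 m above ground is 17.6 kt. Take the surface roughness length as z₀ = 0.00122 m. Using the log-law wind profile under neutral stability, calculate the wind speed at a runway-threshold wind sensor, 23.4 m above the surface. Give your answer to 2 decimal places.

Log law: V(z) ∝ ln(z/z₀), so V₂/V₁ = ln(z₂/z₀) / ln(z₁/z₀).
ln(23.4/0.00122) = 9.8616, ln(2.8/0.00122) = 7.7385
V₂ = 17.6 × 9.8616/7.7385 = 17.6 × 1.2744 = 22.4287 kt

22.43 kt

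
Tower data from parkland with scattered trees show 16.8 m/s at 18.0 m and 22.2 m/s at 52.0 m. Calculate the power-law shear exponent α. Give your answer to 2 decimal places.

α ≈ 0.26

Power law: V₂/V₁ = (z₂/z₁)^α ⇒ α = ln(V₂/V₁) / ln(z₂/z₁)
α = ln(22.2/16.8) / ln(52.0/18.0) = ln(1.3214) / ln(2.8889)
  = 0.27871 / 1.06087 = 0.26272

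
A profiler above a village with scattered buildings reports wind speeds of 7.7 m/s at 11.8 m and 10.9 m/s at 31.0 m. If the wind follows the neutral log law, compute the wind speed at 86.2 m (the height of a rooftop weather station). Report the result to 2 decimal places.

Log law: V ∝ ln(z/z₀). From the pair, with r = V₁/V₂ = 0.70642,
ln z₀ = (ln z₁ − r·ln z₂)/(1 − r) = (2.4681 − 0.70642×3.4340)/0.29358 = 0.1439 → z₀ = 1.155 m
V₃ = V₁ · ln(z₃/z₀)/ln(z₁/z₀) = 7.7 × 4.3127/2.3242 = 14.2882 m/s

14.29 m/s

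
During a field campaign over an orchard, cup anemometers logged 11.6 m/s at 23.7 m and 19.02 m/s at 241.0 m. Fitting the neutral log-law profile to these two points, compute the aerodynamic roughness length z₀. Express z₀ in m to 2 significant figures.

z₀ ≈ 0.63 m

Log law: V(z) ∝ ln(z/z₀). With r = V₁/V₂ = 11.6/19.02 = 0.60988,
r · ln(z₂/z₀) = ln(z₁/z₀) ⇒ ln z₀ = (ln z₁ − r·ln z₂)/(1 − r)
ln z₀ = (3.16548 − 0.60988×5.48480) / 0.39012 = -0.4604
z₀ = exp(-0.4604) = 0.6310 m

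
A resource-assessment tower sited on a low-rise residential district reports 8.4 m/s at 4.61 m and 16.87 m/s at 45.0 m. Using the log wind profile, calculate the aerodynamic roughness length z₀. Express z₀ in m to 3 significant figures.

Log law: V(z) ∝ ln(z/z₀). With r = V₁/V₂ = 8.4/16.87 = 0.49793,
r · ln(z₂/z₀) = ln(z₁/z₀) ⇒ ln z₀ = (ln z₁ − r·ln z₂)/(1 − r)
ln z₀ = (1.52823 − 0.49793×3.80666) / 0.50207 = -0.7314
z₀ = exp(-0.7314) = 0.4812 m

z₀ ≈ 0.481 m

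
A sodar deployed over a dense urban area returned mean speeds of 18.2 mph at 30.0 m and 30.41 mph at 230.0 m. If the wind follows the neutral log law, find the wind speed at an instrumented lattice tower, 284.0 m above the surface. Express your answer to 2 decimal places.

Log law: V ∝ ln(z/z₀). From the pair, with r = V₁/V₂ = 0.59849,
ln z₀ = (ln z₁ − r·ln z₂)/(1 − r) = (3.4012 − 0.59849×5.4381)/0.40151 = 0.3651 → z₀ = 1.441 m
V₃ = V₁ · ln(z₃/z₀)/ln(z₁/z₀) = 18.2 × 5.2839/3.0361 = 31.6742 mph

31.67 mph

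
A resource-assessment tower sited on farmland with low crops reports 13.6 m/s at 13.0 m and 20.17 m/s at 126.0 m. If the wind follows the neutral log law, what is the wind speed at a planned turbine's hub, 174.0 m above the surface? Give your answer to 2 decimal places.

Log law: V ∝ ln(z/z₀). From the pair, with r = V₁/V₂ = 0.67427,
ln z₀ = (ln z₁ − r·ln z₂)/(1 − r) = (2.5649 − 0.67427×4.8363)/0.32573 = -2.1367 → z₀ = 0.1180 m
V₃ = V₁ · ln(z₃/z₀)/ln(z₁/z₀) = 13.6 × 7.2958/4.7017 = 21.1036 m/s

21.10 m/s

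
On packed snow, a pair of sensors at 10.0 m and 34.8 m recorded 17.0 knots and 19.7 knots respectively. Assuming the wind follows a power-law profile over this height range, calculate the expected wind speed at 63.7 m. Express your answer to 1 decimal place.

21.2 knots

First find α: α = ln(V₂/V₁)/ln(z₂/z₁) = ln(19.7/17.0)/ln(34.8/10.0) = 0.14741/1.24703 = 0.1182
Extrapolate from 34.8 m to 63.7 m: V₃ = 19.7 × (63.7/34.8)^0.1182 = 19.7 × 1.0741 = 21.1593 knots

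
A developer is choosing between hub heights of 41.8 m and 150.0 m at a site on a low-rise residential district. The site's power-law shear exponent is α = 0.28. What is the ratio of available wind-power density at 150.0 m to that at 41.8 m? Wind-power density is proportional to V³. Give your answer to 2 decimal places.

Speed ratio: V_B/V_A = (z_B/z_A)^α = (150.0/41.8)^0.28 = (3.5885)^0.28 = 1.43013
Power-density ratio: P_B/P_A = (V_B/V_A)³ = (1.43013)³ = 2.92502

2.93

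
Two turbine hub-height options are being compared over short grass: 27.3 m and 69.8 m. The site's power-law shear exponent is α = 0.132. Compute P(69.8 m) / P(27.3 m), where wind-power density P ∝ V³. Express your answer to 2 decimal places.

1.45

Speed ratio: V_B/V_A = (z_B/z_A)^α = (69.8/27.3)^0.132 = (2.5568)^0.132 = 1.13192
Power-density ratio: P_B/P_A = (V_B/V_A)³ = (1.13192)³ = 1.45026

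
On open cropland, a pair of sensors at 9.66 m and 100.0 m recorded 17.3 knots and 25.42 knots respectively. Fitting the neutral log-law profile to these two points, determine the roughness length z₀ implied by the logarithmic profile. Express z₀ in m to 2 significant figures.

z₀ ≈ 0.066 m

Log law: V(z) ∝ ln(z/z₀). With r = V₁/V₂ = 17.3/25.42 = 0.68057,
r · ln(z₂/z₀) = ln(z₁/z₀) ⇒ ln z₀ = (ln z₁ − r·ln z₂)/(1 − r)
ln z₀ = (2.26799 − 0.68057×4.60517) / 0.31943 = -2.7115
z₀ = exp(-2.7115) = 0.06644 m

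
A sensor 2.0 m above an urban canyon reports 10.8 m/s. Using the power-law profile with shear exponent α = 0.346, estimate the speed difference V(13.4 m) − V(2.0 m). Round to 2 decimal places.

Power law: V₂ = V₁ · (z₂/z₁)^α = 10.8 × (6.7000)^0.346 = 20.8567 m/s
ΔV = 20.8567 − 10.8 = 10.0567 m/s

10.06 m/s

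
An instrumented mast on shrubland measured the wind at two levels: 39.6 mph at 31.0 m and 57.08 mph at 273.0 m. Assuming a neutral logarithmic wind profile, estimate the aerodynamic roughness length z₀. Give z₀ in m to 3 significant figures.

Log law: V(z) ∝ ln(z/z₀). With r = V₁/V₂ = 39.6/57.08 = 0.69376,
r · ln(z₂/z₀) = ln(z₁/z₀) ⇒ ln z₀ = (ln z₁ − r·ln z₂)/(1 − r)
ln z₀ = (3.43399 − 0.69376×5.60947) / 0.30624 = -1.4945
z₀ = exp(-1.4945) = 0.2244 m

z₀ ≈ 0.224 m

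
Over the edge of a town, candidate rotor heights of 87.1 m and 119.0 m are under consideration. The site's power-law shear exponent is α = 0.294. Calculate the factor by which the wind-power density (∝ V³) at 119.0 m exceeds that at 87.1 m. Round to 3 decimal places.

1.317

Speed ratio: V_B/V_A = (z_B/z_A)^α = (119.0/87.1)^0.294 = (1.3662)^0.294 = 1.09609
Power-density ratio: P_B/P_A = (V_B/V_A)³ = (1.09609)³ = 1.31685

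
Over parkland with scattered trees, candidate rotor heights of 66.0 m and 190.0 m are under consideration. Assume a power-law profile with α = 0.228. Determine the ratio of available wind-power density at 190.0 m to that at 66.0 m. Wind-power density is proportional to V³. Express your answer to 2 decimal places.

Speed ratio: V_B/V_A = (z_B/z_A)^α = (190.0/66.0)^0.228 = (2.8788)^0.228 = 1.27262
Power-density ratio: P_B/P_A = (V_B/V_A)³ = (1.27262)³ = 2.06110

2.06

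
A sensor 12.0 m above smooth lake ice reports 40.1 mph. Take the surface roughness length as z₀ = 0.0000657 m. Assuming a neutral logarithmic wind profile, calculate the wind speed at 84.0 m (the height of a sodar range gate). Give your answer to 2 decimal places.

46.54 mph

Log law: V(z) ∝ ln(z/z₀), so V₂/V₁ = ln(z₂/z₀) / ln(z₁/z₀).
ln(84.0/0.0000657) = 14.0612, ln(12.0/0.0000657) = 12.1153
V₂ = 40.1 × 14.0612/12.1153 = 40.1 × 1.1606 = 46.5407 mph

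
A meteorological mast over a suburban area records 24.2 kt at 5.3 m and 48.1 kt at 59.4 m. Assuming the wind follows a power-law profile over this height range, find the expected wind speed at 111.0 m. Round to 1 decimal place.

First find α: α = ln(V₂/V₁)/ln(z₂/z₁) = ln(48.1/24.2)/ln(59.4/5.3) = 0.68693/2.41659 = 0.2843
Extrapolate from 59.4 m to 111.0 m: V₃ = 48.1 × (111.0/59.4)^0.2843 = 48.1 × 1.1945 = 57.4554 kt

57.5 kt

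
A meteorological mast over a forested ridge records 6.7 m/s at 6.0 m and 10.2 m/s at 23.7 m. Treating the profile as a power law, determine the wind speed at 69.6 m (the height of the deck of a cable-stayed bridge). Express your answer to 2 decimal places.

14.18 m/s

First find α: α = ln(V₂/V₁)/ln(z₂/z₁) = ln(10.2/6.7)/ln(23.7/6.0) = 0.42028/1.37372 = 0.3059
Extrapolate from 23.7 m to 69.6 m: V₃ = 10.2 × (69.6/23.7)^0.3059 = 10.2 × 1.3904 = 14.1821 m/s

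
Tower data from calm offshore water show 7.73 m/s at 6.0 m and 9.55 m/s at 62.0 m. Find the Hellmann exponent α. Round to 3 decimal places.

Power law: V₂/V₁ = (z₂/z₁)^α ⇒ α = ln(V₂/V₁) / ln(z₂/z₁)
α = ln(9.55/7.73) / ln(62.0/6.0) = ln(1.2354) / ln(10.3333)
  = 0.21143 / 2.33537 = 0.09053

α ≈ 0.091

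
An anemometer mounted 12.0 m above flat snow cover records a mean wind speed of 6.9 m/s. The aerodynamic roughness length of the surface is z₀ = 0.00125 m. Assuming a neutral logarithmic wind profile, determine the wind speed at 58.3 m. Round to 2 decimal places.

Log law: V(z) ∝ ln(z/z₀), so V₂/V₁ = ln(z₂/z₀) / ln(z₁/z₀).
ln(58.3/0.00125) = 10.7502, ln(12.0/0.00125) = 9.1695
V₂ = 6.9 × 10.7502/9.1695 = 6.9 × 1.1724 = 8.0895 m/s

8.09 m/s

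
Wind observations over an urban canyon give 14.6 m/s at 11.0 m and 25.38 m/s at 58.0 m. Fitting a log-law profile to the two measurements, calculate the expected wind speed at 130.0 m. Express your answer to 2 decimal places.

Log law: V ∝ ln(z/z₀). From the pair, with r = V₁/V₂ = 0.57526,
ln z₀ = (ln z₁ − r·ln z₂)/(1 − r) = (2.3979 − 0.57526×4.0604)/0.42474 = 0.1462 → z₀ = 1.157 m
V₃ = V₁ · ln(z₃/z₀)/ln(z₁/z₀) = 14.6 × 4.7213/2.2517 = 30.6132 m/s

30.61 m/s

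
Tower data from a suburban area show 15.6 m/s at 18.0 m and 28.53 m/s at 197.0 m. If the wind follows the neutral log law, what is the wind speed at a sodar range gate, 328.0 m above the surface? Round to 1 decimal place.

Log law: V ∝ ln(z/z₀). From the pair, with r = V₁/V₂ = 0.54679,
ln z₀ = (ln z₁ − r·ln z₂)/(1 − r) = (2.8904 − 0.54679×5.2832)/0.45321 = 0.0034 → z₀ = 1.003 m
V₃ = V₁ · ln(z₃/z₀)/ln(z₁/z₀) = 15.6 × 5.7896/2.8869 = 31.2848 m/s

31.3 m/s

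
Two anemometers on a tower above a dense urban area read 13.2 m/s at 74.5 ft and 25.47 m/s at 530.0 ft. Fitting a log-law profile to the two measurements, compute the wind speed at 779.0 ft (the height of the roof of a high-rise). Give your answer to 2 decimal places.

27.88 m/s

Log law: V ∝ ln(z/z₀). From the pair, with r = V₁/V₂ = 0.51826,
ln z₀ = (ln z₁ − r·ln z₂)/(1 − r) = (4.3108 − 0.51826×6.2729)/0.48174 = 2.2000 → z₀ = 9.025 ft
V₃ = V₁ · ln(z₃/z₀)/ln(z₁/z₀) = 13.2 × 4.4580/2.1108 = 27.8785 m/s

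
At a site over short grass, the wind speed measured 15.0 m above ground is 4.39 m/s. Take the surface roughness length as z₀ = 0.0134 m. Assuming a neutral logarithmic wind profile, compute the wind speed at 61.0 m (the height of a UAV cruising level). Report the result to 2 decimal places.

5.27 m/s

Log law: V(z) ∝ ln(z/z₀), so V₂/V₁ = ln(z₂/z₀) / ln(z₁/z₀).
ln(61.0/0.0134) = 8.4234, ln(15.0/0.0134) = 7.0206
V₂ = 4.39 × 8.4234/7.0206 = 4.39 × 1.1998 = 5.2672 m/s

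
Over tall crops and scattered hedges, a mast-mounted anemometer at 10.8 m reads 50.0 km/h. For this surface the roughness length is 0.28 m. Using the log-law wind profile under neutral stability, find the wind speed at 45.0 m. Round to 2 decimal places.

69.54 km/h

Log law: V(z) ∝ ln(z/z₀), so V₂/V₁ = ln(z₂/z₀) / ln(z₁/z₀).
ln(45.0/0.28) = 5.0796, ln(10.8/0.28) = 3.6525
V₂ = 50.0 × 5.0796/3.6525 = 50.0 × 1.3907 = 69.5361 km/h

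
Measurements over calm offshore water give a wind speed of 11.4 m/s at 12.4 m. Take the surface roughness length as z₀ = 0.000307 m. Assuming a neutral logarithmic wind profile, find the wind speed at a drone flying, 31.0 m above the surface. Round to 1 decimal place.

12.4 m/s

Log law: V(z) ∝ ln(z/z₀), so V₂/V₁ = ln(z₂/z₀) / ln(z₁/z₀).
ln(31.0/0.000307) = 11.5227, ln(12.4/0.000307) = 10.6064
V₂ = 11.4 × 11.5227/10.6064 = 11.4 × 1.0864 = 12.3849 m/s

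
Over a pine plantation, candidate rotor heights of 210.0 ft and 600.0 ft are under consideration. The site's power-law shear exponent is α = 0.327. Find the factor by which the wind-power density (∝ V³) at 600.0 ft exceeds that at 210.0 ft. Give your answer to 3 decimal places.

Speed ratio: V_B/V_A = (z_B/z_A)^α = (600.0/210.0)^0.327 = (2.8571)^0.327 = 1.40958
Power-density ratio: P_B/P_A = (V_B/V_A)³ = (1.40958)³ = 2.80072

2.801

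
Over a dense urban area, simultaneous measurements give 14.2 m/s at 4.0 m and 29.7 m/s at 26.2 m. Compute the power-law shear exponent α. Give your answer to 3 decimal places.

α ≈ 0.393

Power law: V₂/V₁ = (z₂/z₁)^α ⇒ α = ln(V₂/V₁) / ln(z₂/z₁)
α = ln(29.7/14.2) / ln(26.2/4.0) = ln(2.0915) / ln(6.5500)
  = 0.73791 / 1.87947 = 0.39261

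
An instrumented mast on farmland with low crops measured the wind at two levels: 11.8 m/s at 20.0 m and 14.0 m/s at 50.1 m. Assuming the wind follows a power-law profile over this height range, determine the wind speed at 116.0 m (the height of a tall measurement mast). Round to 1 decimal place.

16.4 m/s

First find α: α = ln(V₂/V₁)/ln(z₂/z₁) = ln(14.0/11.8)/ln(50.1/20.0) = 0.17096/0.91829 = 0.1862
Extrapolate from 50.1 m to 116.0 m: V₃ = 14.0 × (116.0/50.1)^0.1862 = 14.0 × 1.1692 = 16.3685 m/s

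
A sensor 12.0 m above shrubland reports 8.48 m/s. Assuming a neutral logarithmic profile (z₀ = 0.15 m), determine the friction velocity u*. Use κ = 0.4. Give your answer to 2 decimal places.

Log law: V(z) = (u*/κ) · ln(z/z₀) ⇒ u* = κ · V / ln(z/z₀)
u* = 0.4 × 8.48 / ln(12.0/0.15) = 0.4 × 8.48 / 4.3820
   = 3.3920 / 4.3820 = 0.7741 m/s

u* ≈ 0.77 m/s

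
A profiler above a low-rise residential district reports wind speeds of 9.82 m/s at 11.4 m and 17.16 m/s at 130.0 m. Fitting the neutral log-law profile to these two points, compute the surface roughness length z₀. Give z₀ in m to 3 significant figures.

Log law: V(z) ∝ ln(z/z₀). With r = V₁/V₂ = 9.82/17.16 = 0.57226,
r · ln(z₂/z₀) = ln(z₁/z₀) ⇒ ln z₀ = (ln z₁ − r·ln z₂)/(1 − r)
ln z₀ = (2.43361 − 0.57226×4.86753) / 0.42774 = -0.8227
z₀ = exp(-0.8227) = 0.4393 m

z₀ ≈ 0.439 m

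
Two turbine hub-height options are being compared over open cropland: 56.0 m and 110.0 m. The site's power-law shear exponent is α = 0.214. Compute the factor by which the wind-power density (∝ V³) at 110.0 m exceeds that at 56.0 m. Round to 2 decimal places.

Speed ratio: V_B/V_A = (z_B/z_A)^α = (110.0/56.0)^0.214 = (1.9643)^0.214 = 1.15544
Power-density ratio: P_B/P_A = (V_B/V_A)³ = (1.15544)³ = 1.54254

1.54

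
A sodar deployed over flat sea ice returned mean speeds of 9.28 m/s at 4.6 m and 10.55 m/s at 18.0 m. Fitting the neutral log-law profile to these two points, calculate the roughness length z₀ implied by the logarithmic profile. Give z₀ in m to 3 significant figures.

Log law: V(z) ∝ ln(z/z₀). With r = V₁/V₂ = 9.28/10.55 = 0.87962,
r · ln(z₂/z₀) = ln(z₁/z₀) ⇒ ln z₀ = (ln z₁ − r·ln z₂)/(1 − r)
ln z₀ = (1.52606 − 0.87962×2.89037) / 0.12038 = -8.4431
z₀ = exp(-8.4431) = 0.0002154 m

z₀ ≈ 0.000215 m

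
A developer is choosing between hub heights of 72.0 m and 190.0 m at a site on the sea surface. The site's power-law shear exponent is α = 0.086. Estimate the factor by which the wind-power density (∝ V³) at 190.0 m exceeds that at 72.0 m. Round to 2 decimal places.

1.28

Speed ratio: V_B/V_A = (z_B/z_A)^α = (190.0/72.0)^0.086 = (2.6389)^0.086 = 1.08703
Power-density ratio: P_B/P_A = (V_B/V_A)³ = (1.08703)³ = 1.28448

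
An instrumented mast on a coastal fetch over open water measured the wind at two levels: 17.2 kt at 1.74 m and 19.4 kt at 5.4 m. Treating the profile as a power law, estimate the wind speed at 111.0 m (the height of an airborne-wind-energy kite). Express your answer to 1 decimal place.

26.8 kt

First find α: α = ln(V₂/V₁)/ln(z₂/z₁) = ln(19.4/17.2)/ln(5.4/1.74) = 0.12036/1.13251 = 0.1063
Extrapolate from 5.4 m to 111.0 m: V₃ = 19.4 × (111.0/5.4)^0.1063 = 19.4 × 1.3789 = 26.7510 kt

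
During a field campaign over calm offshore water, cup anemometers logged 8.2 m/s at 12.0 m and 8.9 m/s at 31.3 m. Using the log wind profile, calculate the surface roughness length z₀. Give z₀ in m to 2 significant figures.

z₀ ≈ 0.00016 m

Log law: V(z) ∝ ln(z/z₀). With r = V₁/V₂ = 8.2/8.9 = 0.92135,
r · ln(z₂/z₀) = ln(z₁/z₀) ⇒ ln z₀ = (ln z₁ − r·ln z₂)/(1 − r)
ln z₀ = (2.48491 − 0.92135×3.44362) / 0.07865 = -8.7457
z₀ = exp(-8.7457) = 0.0001591 m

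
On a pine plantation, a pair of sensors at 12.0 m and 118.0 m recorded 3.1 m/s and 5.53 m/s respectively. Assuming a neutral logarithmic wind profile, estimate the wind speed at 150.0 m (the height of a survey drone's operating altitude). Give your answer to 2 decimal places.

5.79 m/s

Log law: V ∝ ln(z/z₀). From the pair, with r = V₁/V₂ = 0.56058,
ln z₀ = (ln z₁ − r·ln z₂)/(1 − r) = (2.4849 − 0.56058×4.7707)/0.43942 = -0.4311 → z₀ = 0.6498 m
V₃ = V₁ · ln(z₃/z₀)/ln(z₁/z₀) = 3.1 × 5.4417/2.9160 = 5.7851 m/s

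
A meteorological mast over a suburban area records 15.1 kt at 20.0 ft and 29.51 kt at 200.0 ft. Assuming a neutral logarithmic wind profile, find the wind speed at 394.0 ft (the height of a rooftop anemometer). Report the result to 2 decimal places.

33.75 kt

Log law: V ∝ ln(z/z₀). From the pair, with r = V₁/V₂ = 0.51169,
ln z₀ = (ln z₁ − r·ln z₂)/(1 − r) = (2.9957 − 0.51169×5.2983)/0.48831 = 0.5829 → z₀ = 1.791 ft
V₃ = V₁ · ln(z₃/z₀)/ln(z₁/z₀) = 15.1 × 5.3935/2.4128 = 33.7533 kt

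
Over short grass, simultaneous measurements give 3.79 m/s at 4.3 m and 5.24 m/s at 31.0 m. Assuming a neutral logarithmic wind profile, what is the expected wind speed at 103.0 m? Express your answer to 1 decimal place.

Log law: V ∝ ln(z/z₀). From the pair, with r = V₁/V₂ = 0.72328,
ln z₀ = (ln z₁ − r·ln z₂)/(1 − r) = (1.4586 − 0.72328×3.4340)/0.27672 = -3.7046 → z₀ = 0.02461 m
V₃ = V₁ · ln(z₃/z₀)/ln(z₁/z₀) = 3.79 × 8.3393/5.1632 = 6.1214 m/s

6.1 m/s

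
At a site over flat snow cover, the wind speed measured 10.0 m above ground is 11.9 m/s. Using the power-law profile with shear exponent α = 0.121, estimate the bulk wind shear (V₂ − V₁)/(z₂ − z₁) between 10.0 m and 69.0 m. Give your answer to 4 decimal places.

0.0531 m/s/m

Power law: V₂ = V₁ · (z₂/z₁)^α = 11.9 × (6.9000)^0.121 = 15.0331 m/s
ΔV/Δz = (15.0331 − 11.9)/(69.0 − 10.0) = 3.1331/59.0000 = 0.05310 m/s/m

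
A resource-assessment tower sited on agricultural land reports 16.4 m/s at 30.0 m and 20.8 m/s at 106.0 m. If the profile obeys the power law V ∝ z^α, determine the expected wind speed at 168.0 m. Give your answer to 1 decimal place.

First find α: α = ln(V₂/V₁)/ln(z₂/z₁) = ln(20.8/16.4)/ln(106.0/30.0) = 0.23767/1.26224 = 0.1883
Extrapolate from 106.0 m to 168.0 m: V₃ = 20.8 × (168.0/106.0)^0.1883 = 20.8 × 1.0906 = 22.6842 m/s

22.7 m/s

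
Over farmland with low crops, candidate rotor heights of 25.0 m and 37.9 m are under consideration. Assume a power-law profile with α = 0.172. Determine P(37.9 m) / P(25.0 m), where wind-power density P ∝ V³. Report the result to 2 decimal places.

1.24

Speed ratio: V_B/V_A = (z_B/z_A)^α = (37.9/25.0)^0.172 = (1.5160)^0.172 = 1.07419
Power-density ratio: P_B/P_A = (V_B/V_A)³ = (1.07419)³ = 1.23948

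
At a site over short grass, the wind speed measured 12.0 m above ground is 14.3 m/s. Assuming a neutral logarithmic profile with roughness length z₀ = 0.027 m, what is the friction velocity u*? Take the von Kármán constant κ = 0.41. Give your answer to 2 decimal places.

Log law: V(z) = (u*/κ) · ln(z/z₀) ⇒ u* = κ · V / ln(z/z₀)
u* = 0.41 × 14.3 / ln(12.0/0.027) = 0.41 × 14.3 / 6.0968
   = 5.8630 / 6.0968 = 0.9616 m/s

u* ≈ 0.96 m/s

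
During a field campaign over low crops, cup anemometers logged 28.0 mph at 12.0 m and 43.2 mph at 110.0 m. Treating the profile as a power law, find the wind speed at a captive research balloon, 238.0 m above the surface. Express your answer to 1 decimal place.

50.2 mph

First find α: α = ln(V₂/V₁)/ln(z₂/z₁) = ln(43.2/28.0)/ln(110.0/12.0) = 0.43364/2.21557 = 0.1957
Extrapolate from 110.0 m to 238.0 m: V₃ = 43.2 × (238.0/110.0)^0.1957 = 43.2 × 1.1631 = 50.2443 mph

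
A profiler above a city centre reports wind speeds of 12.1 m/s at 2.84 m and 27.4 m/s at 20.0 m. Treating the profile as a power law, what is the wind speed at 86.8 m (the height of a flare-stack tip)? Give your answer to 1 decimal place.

First find α: α = ln(V₂/V₁)/ln(z₂/z₁) = ln(27.4/12.1)/ln(20.0/2.84) = 0.81734/1.95193 = 0.4187
Extrapolate from 20.0 m to 86.8 m: V₃ = 27.4 × (86.8/20.0)^0.4187 = 27.4 × 1.8490 = 50.6628 m/s

50.7 m/s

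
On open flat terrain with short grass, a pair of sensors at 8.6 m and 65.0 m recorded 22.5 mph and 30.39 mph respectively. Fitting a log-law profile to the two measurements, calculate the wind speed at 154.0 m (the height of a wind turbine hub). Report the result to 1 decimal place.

Log law: V ∝ ln(z/z₀). From the pair, with r = V₁/V₂ = 0.74038,
ln z₀ = (ln z₁ − r·ln z₂)/(1 − r) = (2.1518 − 0.74038×4.1744)/0.25962 = -3.6162 → z₀ = 0.02689 m
V₃ = V₁ · ln(z₃/z₀)/ln(z₁/z₀) = 22.5 × 8.6531/5.7679 = 33.7548 mph

33.8 mph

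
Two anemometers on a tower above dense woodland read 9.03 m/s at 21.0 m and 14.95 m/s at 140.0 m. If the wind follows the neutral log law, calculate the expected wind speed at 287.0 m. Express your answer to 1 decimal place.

17.2 m/s

Log law: V ∝ ln(z/z₀). From the pair, with r = V₁/V₂ = 0.60401,
ln z₀ = (ln z₁ − r·ln z₂)/(1 − r) = (3.0445 − 0.60401×4.9416)/0.39599 = 0.1508 → z₀ = 1.163 m
V₃ = V₁ · ln(z₃/z₀)/ln(z₁/z₀) = 9.03 × 5.5087/2.8937 = 17.1900 m/s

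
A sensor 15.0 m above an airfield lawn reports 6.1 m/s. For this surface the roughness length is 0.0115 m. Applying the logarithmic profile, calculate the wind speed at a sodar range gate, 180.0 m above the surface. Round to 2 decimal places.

8.21 m/s

Log law: V(z) ∝ ln(z/z₀), so V₂/V₁ = ln(z₂/z₀) / ln(z₁/z₀).
ln(180.0/0.0115) = 9.6584, ln(15.0/0.0115) = 7.1735
V₂ = 6.1 × 9.6584/7.1735 = 6.1 × 1.3464 = 8.2131 m/s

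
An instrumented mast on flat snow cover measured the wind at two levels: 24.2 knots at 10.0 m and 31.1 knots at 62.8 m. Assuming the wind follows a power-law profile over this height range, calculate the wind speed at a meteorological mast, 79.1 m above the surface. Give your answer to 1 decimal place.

32.1 knots

First find α: α = ln(V₂/V₁)/ln(z₂/z₁) = ln(31.1/24.2)/ln(62.8/10.0) = 0.25086/1.83737 = 0.1365
Extrapolate from 62.8 m to 79.1 m: V₃ = 31.1 × (79.1/62.8)^0.1365 = 31.1 × 1.0320 = 32.0954 knots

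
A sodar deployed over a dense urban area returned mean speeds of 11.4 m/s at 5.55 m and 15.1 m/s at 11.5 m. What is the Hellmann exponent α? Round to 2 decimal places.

Power law: V₂/V₁ = (z₂/z₁)^α ⇒ α = ln(V₂/V₁) / ln(z₂/z₁)
α = ln(15.1/11.4) / ln(11.5/5.55) = ln(1.3246) / ln(2.0721)
  = 0.28108 / 0.72855 = 0.38581

α ≈ 0.39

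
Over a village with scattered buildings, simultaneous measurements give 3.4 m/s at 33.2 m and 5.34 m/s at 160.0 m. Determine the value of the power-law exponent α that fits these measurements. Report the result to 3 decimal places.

Power law: V₂/V₁ = (z₂/z₁)^α ⇒ α = ln(V₂/V₁) / ln(z₂/z₁)
α = ln(5.34/3.4) / ln(160.0/33.2) = ln(1.5706) / ln(4.8193)
  = 0.45145 / 1.57262 = 0.28707

α ≈ 0.287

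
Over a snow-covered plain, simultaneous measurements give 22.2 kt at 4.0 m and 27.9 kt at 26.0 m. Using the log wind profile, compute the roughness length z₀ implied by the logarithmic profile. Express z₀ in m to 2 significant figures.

z₀ ≈ 0.0027 m

Log law: V(z) ∝ ln(z/z₀). With r = V₁/V₂ = 22.2/27.9 = 0.79570,
r · ln(z₂/z₀) = ln(z₁/z₀) ⇒ ln z₀ = (ln z₁ − r·ln z₂)/(1 − r)
ln z₀ = (1.38629 − 0.79570×3.25810) / 0.20430 = -5.9039
z₀ = exp(-5.9039) = 0.002729 m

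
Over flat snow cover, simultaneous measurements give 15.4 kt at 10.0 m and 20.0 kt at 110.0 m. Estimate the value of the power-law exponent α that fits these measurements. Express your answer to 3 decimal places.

α ≈ 0.109

Power law: V₂/V₁ = (z₂/z₁)^α ⇒ α = ln(V₂/V₁) / ln(z₂/z₁)
α = ln(20.0/15.4) / ln(110.0/10.0) = ln(1.2987) / ln(11.0000)
  = 0.26136 / 2.39790 = 0.10900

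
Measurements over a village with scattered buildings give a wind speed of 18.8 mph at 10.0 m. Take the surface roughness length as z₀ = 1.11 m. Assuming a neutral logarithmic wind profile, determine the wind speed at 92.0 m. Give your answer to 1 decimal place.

37.8 mph

Log law: V(z) ∝ ln(z/z₀), so V₂/V₁ = ln(z₂/z₀) / ln(z₁/z₀).
ln(92.0/1.11) = 4.4174, ln(10.0/1.11) = 2.1982
V₂ = 18.8 × 4.4174/2.1982 = 18.8 × 2.0095 = 37.7794 mph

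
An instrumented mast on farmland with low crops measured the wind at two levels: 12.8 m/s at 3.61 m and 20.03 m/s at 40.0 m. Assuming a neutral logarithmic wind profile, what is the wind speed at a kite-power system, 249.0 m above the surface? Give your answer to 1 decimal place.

25.5 m/s

Log law: V ∝ ln(z/z₀). From the pair, with r = V₁/V₂ = 0.63904,
ln z₀ = (ln z₁ − r·ln z₂)/(1 − r) = (1.2837 − 0.63904×3.6889)/0.36096 = -2.9744 → z₀ = 0.05108 m
V₃ = V₁ · ln(z₃/z₀)/ln(z₁/z₀) = 12.8 × 8.4919/4.2581 = 25.5267 m/s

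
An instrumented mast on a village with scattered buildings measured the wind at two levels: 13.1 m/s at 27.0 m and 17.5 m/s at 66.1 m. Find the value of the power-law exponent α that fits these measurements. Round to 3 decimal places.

α ≈ 0.323

Power law: V₂/V₁ = (z₂/z₁)^α ⇒ α = ln(V₂/V₁) / ln(z₂/z₁)
α = ln(17.5/13.1) / ln(66.1/27.0) = ln(1.3359) / ln(2.4481)
  = 0.28959 / 0.89533 = 0.32344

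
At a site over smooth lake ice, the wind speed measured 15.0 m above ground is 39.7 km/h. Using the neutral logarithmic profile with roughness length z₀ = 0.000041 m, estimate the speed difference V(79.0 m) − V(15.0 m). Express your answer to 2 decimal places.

Log law: V₂ = V₁ · ln(z₂/z₀)/ln(z₁/z₀) = 39.7 × 14.4714/12.8100 = 44.8489 km/h
ΔV = 44.8489 − 39.7 = 5.1489 km/h

5.15 km/h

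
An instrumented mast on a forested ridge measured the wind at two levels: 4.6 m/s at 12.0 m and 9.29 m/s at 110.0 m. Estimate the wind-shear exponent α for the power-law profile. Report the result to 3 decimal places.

Power law: V₂/V₁ = (z₂/z₁)^α ⇒ α = ln(V₂/V₁) / ln(z₂/z₁)
α = ln(9.29/4.6) / ln(110.0/12.0) = ln(2.0196) / ln(9.1667)
  = 0.70288 / 2.21557 = 0.31725

α ≈ 0.317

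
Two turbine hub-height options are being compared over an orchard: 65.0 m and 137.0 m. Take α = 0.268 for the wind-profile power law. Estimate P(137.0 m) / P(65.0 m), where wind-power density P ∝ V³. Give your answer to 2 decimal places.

1.82

Speed ratio: V_B/V_A = (z_B/z_A)^α = (137.0/65.0)^0.268 = (2.1077)^0.268 = 1.22118
Power-density ratio: P_B/P_A = (V_B/V_A)³ = (1.22118)³ = 1.82113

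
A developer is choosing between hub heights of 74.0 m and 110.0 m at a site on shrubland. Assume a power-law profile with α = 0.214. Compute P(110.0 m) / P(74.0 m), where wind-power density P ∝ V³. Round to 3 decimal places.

1.290

Speed ratio: V_B/V_A = (z_B/z_A)^α = (110.0/74.0)^0.214 = (1.4865)^0.214 = 1.08854
Power-density ratio: P_B/P_A = (V_B/V_A)³ = (1.08854)³ = 1.28981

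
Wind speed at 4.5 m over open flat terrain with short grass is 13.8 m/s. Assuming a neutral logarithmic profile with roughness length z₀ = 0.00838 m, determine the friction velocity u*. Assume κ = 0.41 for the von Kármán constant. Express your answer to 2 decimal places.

u* ≈ 0.90 m/s

Log law: V(z) = (u*/κ) · ln(z/z₀) ⇒ u* = κ · V / ln(z/z₀)
u* = 0.41 × 13.8 / ln(4.5/0.00838) = 0.41 × 13.8 / 6.2860
   = 5.6580 / 6.2860 = 0.9001 m/s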